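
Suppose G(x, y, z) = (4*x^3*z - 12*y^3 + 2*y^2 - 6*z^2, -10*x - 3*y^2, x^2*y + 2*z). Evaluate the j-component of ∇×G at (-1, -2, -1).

(∇×G)_2 = ∂G₁/∂z − ∂G₃/∂x
= 4*x^3 - 12*z − (2*x*y)
= 4*x^3 - 2*x*y - 12*z
At (-1, -2, -1): 4.

4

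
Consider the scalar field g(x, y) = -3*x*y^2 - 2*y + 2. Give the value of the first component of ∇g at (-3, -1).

-3

(∇g)_1 = ∂g/∂x = -3*y^2
At (-3, -1): -3.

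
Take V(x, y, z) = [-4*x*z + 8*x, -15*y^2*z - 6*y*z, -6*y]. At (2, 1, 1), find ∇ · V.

-32

∂V₁/∂x = -4*z + 8
∂V₂/∂y = -30*y*z - 6*z
∂V₃/∂z = 0
∇·V = -30*y*z - 10*z + 8
At (2, 1, 1): -32.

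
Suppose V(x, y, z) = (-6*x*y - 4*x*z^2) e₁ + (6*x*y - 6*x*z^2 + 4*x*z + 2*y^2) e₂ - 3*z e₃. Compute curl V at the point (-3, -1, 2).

(∇×V)₁ = ∂V₃/∂y − ∂V₂/∂z = 12*x*z - 4*x
(∇×V)₂ = ∂V₁/∂z − ∂V₃/∂x = -8*x*z
(∇×V)₃ = ∂V₂/∂x − ∂V₁/∂y = 6*x + 6*y - 6*z^2 + 4*z
∇×V = (12*x*z - 4*x, -8*x*z, 6*x + 6*y - 6*z^2 + 4*z)
At (-3, -1, 2): (-60, 48, -40).

(-60, 48, -40)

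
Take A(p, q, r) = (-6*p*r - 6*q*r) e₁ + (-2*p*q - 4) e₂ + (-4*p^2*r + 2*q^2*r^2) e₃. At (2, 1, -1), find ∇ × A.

(∇×A)₁ = ∂A₃/∂q − ∂A₂/∂r = 4*q*r^2
(∇×A)₂ = ∂A₁/∂r − ∂A₃/∂p = 8*p*r - 6*p - 6*q
(∇×A)₃ = ∂A₂/∂p − ∂A₁/∂q = -2*q + 6*r
∇×A = (4*q*r^2, 8*p*r - 6*p - 6*q, -2*q + 6*r)
At (2, 1, -1): (4, -34, -8).

(4, -34, -8)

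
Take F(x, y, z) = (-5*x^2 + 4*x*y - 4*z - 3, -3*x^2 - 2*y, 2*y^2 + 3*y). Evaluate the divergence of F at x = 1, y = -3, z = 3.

∂F₁/∂x = -10*x + 4*y
∂F₂/∂y = -2
∂F₃/∂z = 0
∇·F = -10*x + 4*y - 2
At (1, -3, 3): -24.

-24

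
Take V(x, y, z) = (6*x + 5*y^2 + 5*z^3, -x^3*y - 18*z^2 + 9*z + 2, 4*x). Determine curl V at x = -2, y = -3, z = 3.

(∇×V)₁ = ∂V₃/∂y − ∂V₂/∂z = 36*z - 9
(∇×V)₂ = ∂V₁/∂z − ∂V₃/∂x = 15*z^2 - 4
(∇×V)₃ = ∂V₂/∂x − ∂V₁/∂y = -3*x^2*y - 10*y
∇×V = (36*z - 9, 15*z^2 - 4, -3*x^2*y - 10*y)
At (-2, -3, 3): (99, 131, 66).

(99, 131, 66)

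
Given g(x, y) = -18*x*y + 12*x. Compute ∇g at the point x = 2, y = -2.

(48, -36)

∂g/∂x = -18*y + 12
∂g/∂y = -18*x
∇g = (-18*y + 12, -18*x)
At (2, -2): (48, -36).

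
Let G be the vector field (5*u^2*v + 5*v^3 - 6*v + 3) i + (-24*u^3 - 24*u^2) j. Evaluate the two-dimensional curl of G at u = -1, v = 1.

∂G₂/∂u = -72*u^2 - 48*u
∂G₁/∂v = 5*u^2 + 15*v^2 - 6
Scalar curl = -77*u^2 - 48*u - 15*v^2 + 6
At (-1, 1): -38.

-38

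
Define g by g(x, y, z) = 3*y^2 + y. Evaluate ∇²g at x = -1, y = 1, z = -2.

6

∂²g/∂x² = 0
∂²g/∂y² = 6
∂²g/∂z² = 0
∇²g = 6
At (-1, 1, -2): 6.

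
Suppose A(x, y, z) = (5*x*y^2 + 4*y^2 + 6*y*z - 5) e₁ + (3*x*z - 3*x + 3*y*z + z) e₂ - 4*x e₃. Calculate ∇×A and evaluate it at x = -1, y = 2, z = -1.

(∇×A)₁ = ∂A₃/∂y − ∂A₂/∂z = -3*x - 3*y - 1
(∇×A)₂ = ∂A₁/∂z − ∂A₃/∂x = 6*y + 4
(∇×A)₃ = ∂A₂/∂x − ∂A₁/∂y = -10*x*y - 8*y - 3*z - 3
∇×A = (-3*x - 3*y - 1, 6*y + 4, -10*x*y - 8*y - 3*z - 3)
At (-1, 2, -1): (-4, 16, 4).

(-4, 16, 4)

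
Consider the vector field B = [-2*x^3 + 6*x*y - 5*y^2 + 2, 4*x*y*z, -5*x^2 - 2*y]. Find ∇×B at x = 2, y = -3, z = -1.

(22, 20, -30)

(∇×B)₁ = ∂B₃/∂y − ∂B₂/∂z = -4*x*y - 2
(∇×B)₂ = ∂B₁/∂z − ∂B₃/∂x = 10*x
(∇×B)₃ = ∂B₂/∂x − ∂B₁/∂y = -6*x + 4*y*z + 10*y
∇×B = (-4*x*y - 2, 10*x, -6*x + 4*y*z + 10*y)
At (2, -3, -1): (22, 20, -30).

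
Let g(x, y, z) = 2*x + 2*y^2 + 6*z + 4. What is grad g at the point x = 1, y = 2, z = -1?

(2, 8, 6)

∂g/∂x = 2
∂g/∂y = 4*y
∂g/∂z = 6
∇g = (2, 4*y, 6)
At (1, 2, -1): (2, 8, 6).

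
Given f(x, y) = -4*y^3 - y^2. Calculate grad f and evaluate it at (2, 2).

∂f/∂x = 0
∂f/∂y = -12*y^2 - 2*y
∇f = (0, -12*y^2 - 2*y)
At (2, 2): (0, -52).

(0, -52)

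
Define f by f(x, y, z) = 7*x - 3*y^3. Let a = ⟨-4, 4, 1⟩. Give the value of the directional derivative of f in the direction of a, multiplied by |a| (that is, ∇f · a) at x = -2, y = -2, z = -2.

-172

∂f/∂x = 7
∂f/∂y = -9*y^2
∂f/∂z = 0
∇f at (-2, -2, -2) = (7, -36, 0)
∇f · a = (7)(-4) + (-36)(4) + (0)(1) = -172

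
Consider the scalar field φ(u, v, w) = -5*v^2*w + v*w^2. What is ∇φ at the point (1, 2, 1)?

∂φ/∂u = 0
∂φ/∂v = -10*v*w + w^2
∂φ/∂w = -5*v^2 + 2*v*w
∇φ = (0, -10*v*w + w^2, -5*v^2 + 2*v*w)
At (1, 2, 1): (0, -19, -16).

(0, -19, -16)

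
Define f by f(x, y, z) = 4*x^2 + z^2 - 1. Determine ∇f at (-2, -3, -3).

∂f/∂x = 8*x
∂f/∂y = 0
∂f/∂z = 2*z
∇f = (8*x, 0, 2*z)
At (-2, -3, -3): (-16, 0, -6).

(-16, 0, -6)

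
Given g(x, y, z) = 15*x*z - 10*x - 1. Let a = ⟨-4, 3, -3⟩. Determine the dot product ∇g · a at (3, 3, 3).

-275

∂g/∂x = 15*z - 10
∂g/∂y = 0
∂g/∂z = 15*x
∇g at (3, 3, 3) = (35, 0, 45)
∇g · a = (35)(-4) + (0)(3) + (45)(-3) = -275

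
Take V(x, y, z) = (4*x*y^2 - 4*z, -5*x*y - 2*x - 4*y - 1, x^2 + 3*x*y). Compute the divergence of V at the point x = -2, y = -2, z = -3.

∂V₁/∂x = 4*y^2
∂V₂/∂y = -5*x - 4
∂V₃/∂z = 0
∇·V = -5*x + 4*y^2 - 4
At (-2, -2, -3): 22.

22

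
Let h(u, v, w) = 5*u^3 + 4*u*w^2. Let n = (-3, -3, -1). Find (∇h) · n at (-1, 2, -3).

∂h/∂u = 15*u^2 + 4*w^2
∂h/∂v = 0
∂h/∂w = 8*u*w
∇h at (-1, 2, -3) = (51, 0, 24)
∇h · n = (51)(-3) + (0)(-3) + (24)(-1) = -177

-177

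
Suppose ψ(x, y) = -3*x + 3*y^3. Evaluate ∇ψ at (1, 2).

(-3, 36)

∂ψ/∂x = -3
∂ψ/∂y = 9*y^2
∇ψ = (-3, 9*y^2)
At (1, 2): (-3, 36).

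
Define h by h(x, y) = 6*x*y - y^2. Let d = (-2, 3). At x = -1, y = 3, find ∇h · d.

∂h/∂x = 6*y
∂h/∂y = 6*x - 2*y
∇h at (-1, 3) = (18, -12)
∇h · d = (18)(-2) + (-12)(3) = -72

-72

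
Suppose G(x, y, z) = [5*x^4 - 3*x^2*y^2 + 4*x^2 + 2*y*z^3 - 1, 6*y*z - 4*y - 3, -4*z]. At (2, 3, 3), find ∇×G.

(∇×G)₁ = ∂G₃/∂y − ∂G₂/∂z = -6*y
(∇×G)₂ = ∂G₁/∂z − ∂G₃/∂x = 6*y*z^2
(∇×G)₃ = ∂G₂/∂x − ∂G₁/∂y = 6*x^2*y - 2*z^3
∇×G = (-6*y, 6*y*z^2, 6*x^2*y - 2*z^3)
At (2, 3, 3): (-18, 162, 18).

(-18, 162, 18)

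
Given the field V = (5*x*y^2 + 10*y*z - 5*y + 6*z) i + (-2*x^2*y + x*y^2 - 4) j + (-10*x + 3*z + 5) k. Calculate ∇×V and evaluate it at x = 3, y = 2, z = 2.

(∇×V)₁ = ∂V₃/∂y − ∂V₂/∂z = 0
(∇×V)₂ = ∂V₁/∂z − ∂V₃/∂x = 10*y + 16
(∇×V)₃ = ∂V₂/∂x − ∂V₁/∂y = -14*x*y + y^2 - 10*z + 5
∇×V = (0, 10*y + 16, -14*x*y + y^2 - 10*z + 5)
At (3, 2, 2): (0, 36, -95).

(0, 36, -95)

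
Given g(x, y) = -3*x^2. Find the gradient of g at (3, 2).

∂g/∂x = -6*x
∂g/∂y = 0
∇g = (-6*x, 0)
At (3, 2): (-18, 0).

(-18, 0)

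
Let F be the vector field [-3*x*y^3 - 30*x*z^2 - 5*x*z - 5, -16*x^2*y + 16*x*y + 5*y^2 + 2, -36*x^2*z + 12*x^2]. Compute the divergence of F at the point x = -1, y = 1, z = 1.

∂F₁/∂x = -3*y^3 - 30*z^2 - 5*z
∂F₂/∂y = -16*x^2 + 16*x + 10*y
∂F₃/∂z = -36*x^2
∇·F = -52*x^2 + 16*x - 3*y^3 + 10*y - 30*z^2 - 5*z
At (-1, 1, 1): -96.

-96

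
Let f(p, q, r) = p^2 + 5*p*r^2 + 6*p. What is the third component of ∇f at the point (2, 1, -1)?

-20

(∇f)_3 = ∂f/∂r = 10*p*r
At (2, 1, -1): -20.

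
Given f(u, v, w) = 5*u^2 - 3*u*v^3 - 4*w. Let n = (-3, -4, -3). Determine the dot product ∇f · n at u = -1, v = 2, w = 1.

∂f/∂u = 10*u - 3*v^3
∂f/∂v = -9*u*v^2
∂f/∂w = -4
∇f at (-1, 2, 1) = (-34, 36, -4)
∇f · n = (-34)(-3) + (36)(-4) + (-4)(-3) = -30

-30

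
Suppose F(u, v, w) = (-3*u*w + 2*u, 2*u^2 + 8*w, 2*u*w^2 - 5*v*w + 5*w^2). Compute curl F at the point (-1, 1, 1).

(-13, 1, -4)

(∇×F)₁ = ∂F₃/∂v − ∂F₂/∂w = -5*w - 8
(∇×F)₂ = ∂F₁/∂w − ∂F₃/∂u = -3*u - 2*w^2
(∇×F)₃ = ∂F₂/∂u − ∂F₁/∂v = 4*u
∇×F = (-5*w - 8, -3*u - 2*w^2, 4*u)
At (-1, 1, 1): (-13, 1, -4).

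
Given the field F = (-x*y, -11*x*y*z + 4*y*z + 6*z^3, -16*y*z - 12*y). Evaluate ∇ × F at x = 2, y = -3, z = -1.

(∇×F)₁ = ∂F₃/∂y − ∂F₂/∂z = 11*x*y - 4*y - 18*z^2 - 16*z - 12
(∇×F)₂ = ∂F₁/∂z − ∂F₃/∂x = 0
(∇×F)₃ = ∂F₂/∂x − ∂F₁/∂y = x - 11*y*z
∇×F = (11*x*y - 4*y - 18*z^2 - 16*z - 12, 0, x - 11*y*z)
At (2, -3, -1): (-68, 0, -31).

(-68, 0, -31)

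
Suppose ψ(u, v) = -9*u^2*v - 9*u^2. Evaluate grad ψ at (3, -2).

∂ψ/∂u = -18*u*v - 18*u
∂ψ/∂v = -9*u^2
∇ψ = (-18*u*v - 18*u, -9*u^2)
At (3, -2): (54, -81).

(54, -81)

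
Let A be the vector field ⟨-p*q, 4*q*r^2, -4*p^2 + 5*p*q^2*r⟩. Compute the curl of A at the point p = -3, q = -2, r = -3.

(∇×A)₁ = ∂A₃/∂q − ∂A₂/∂r = 10*p*q*r - 8*q*r
(∇×A)₂ = ∂A₁/∂r − ∂A₃/∂p = 8*p - 5*q^2*r
(∇×A)₃ = ∂A₂/∂p − ∂A₁/∂q = p
∇×A = (10*p*q*r - 8*q*r, 8*p - 5*q^2*r, p)
At (-3, -2, -3): (-228, 36, -3).

(-228, 36, -3)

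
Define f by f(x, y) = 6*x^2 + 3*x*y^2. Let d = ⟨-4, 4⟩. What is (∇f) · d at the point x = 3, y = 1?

∂f/∂x = 12*x + 3*y^2
∂f/∂y = 6*x*y
∇f at (3, 1) = (39, 18)
∇f · d = (39)(-4) + (18)(4) = -84

-84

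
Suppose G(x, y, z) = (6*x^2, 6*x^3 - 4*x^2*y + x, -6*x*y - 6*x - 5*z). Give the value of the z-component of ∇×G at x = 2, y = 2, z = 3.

41

(∇×G)_3 = ∂G₂/∂x − ∂G₁/∂y
= 18*x^2 - 8*x*y + 1 − (0)
= 18*x^2 - 8*x*y + 1
At (2, 2, 3): 41.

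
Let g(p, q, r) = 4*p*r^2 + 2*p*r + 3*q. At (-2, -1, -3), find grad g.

(30, 3, 44)

∂g/∂p = 4*r^2 + 2*r
∂g/∂q = 3
∂g/∂r = 8*p*r + 2*p
∇g = (4*r^2 + 2*r, 3, 8*p*r + 2*p)
At (-2, -1, -3): (30, 3, 44).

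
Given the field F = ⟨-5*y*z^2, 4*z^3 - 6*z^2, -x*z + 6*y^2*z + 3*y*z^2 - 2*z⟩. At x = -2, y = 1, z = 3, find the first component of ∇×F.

(∇×F)_1 = ∂F₃/∂y − ∂F₂/∂z
= 12*y*z + 3*z^2 − (12*z^2 - 12*z)
= 12*y*z - 9*z^2 + 12*z
At (-2, 1, 3): -9.

-9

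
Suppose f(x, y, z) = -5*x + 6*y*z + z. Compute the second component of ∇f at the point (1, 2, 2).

12

(∇f)_2 = ∂f/∂y = 6*z
At (1, 2, 2): 12.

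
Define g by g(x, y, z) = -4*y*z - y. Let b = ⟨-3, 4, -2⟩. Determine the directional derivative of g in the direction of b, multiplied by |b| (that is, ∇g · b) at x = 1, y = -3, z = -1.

∂g/∂x = 0
∂g/∂y = -4*z - 1
∂g/∂z = -4*y
∇g at (1, -3, -1) = (0, 3, 12)
∇g · b = (0)(-3) + (3)(4) + (12)(-2) = -12

-12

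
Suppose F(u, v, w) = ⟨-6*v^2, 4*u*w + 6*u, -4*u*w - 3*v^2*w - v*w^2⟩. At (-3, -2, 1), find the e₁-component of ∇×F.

(∇×F)_1 = ∂F₃/∂v − ∂F₂/∂w
= -6*v*w - w^2 − (4*u)
= -4*u - 6*v*w - w^2
At (-3, -2, 1): 23.

23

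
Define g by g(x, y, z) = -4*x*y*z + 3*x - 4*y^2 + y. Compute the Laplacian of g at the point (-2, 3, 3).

-8

∂²g/∂x² = 0
∂²g/∂y² = -8
∂²g/∂z² = 0
∇²g = -8
At (-2, 3, 3): -8.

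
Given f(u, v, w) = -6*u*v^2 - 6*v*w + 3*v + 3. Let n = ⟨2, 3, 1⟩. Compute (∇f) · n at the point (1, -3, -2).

63

∂f/∂u = -6*v^2
∂f/∂v = -12*u*v - 6*w + 3
∂f/∂w = -6*v
∇f at (1, -3, -2) = (-54, 51, 18)
∇f · n = (-54)(2) + (51)(3) + (18)(1) = 63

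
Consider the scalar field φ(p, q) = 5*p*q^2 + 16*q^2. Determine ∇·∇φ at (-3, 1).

2

∂²φ/∂p² = 0
∂²φ/∂q² = 2*(5*p + 16)
∇²φ = 10*p + 32
At (-3, 1): 2.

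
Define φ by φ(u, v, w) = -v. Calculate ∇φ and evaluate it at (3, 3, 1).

(0, -1, 0)

∂φ/∂u = 0
∂φ/∂v = -1
∂φ/∂w = 0
∇φ = (0, -1, 0)
At (3, 3, 1): (0, -1, 0).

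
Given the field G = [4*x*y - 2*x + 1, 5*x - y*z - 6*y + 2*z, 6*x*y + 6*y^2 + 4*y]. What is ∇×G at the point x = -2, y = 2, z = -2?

(∇×G)₁ = ∂G₃/∂y − ∂G₂/∂z = 6*x + 13*y + 2
(∇×G)₂ = ∂G₁/∂z − ∂G₃/∂x = -6*y
(∇×G)₃ = ∂G₂/∂x − ∂G₁/∂y = -4*x + 5
∇×G = (6*x + 13*y + 2, -6*y, -4*x + 5)
At (-2, 2, -2): (16, -12, 13).

(16, -12, 13)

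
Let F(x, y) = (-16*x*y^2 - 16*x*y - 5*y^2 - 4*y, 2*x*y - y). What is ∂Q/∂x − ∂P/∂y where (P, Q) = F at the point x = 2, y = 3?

∂F₂/∂x = 2*y
∂F₁/∂y = -32*x*y - 16*x - 10*y - 4
Scalar curl = 32*x*y + 16*x + 12*y + 4
At (2, 3): 264.

264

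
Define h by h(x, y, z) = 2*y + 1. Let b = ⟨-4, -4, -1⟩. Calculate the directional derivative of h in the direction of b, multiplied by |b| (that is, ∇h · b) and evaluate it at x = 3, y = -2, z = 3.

∂h/∂x = 0
∂h/∂y = 2
∂h/∂z = 0
∇h at (3, -2, 3) = (0, 2, 0)
∇h · b = (0)(-4) + (2)(-4) + (0)(-1) = -8

-8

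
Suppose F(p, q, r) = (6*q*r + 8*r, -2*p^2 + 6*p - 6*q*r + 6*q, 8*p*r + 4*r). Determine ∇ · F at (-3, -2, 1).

-20

∂F₁/∂p = 0
∂F₂/∂q = -6*r + 6
∂F₃/∂r = 8*p + 4
∇·F = 8*p - 6*r + 10
At (-3, -2, 1): -20.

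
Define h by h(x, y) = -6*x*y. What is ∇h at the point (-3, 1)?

(-6, 18)

∂h/∂x = -6*y
∂h/∂y = -6*x
∇h = (-6*y, -6*x)
At (-3, 1): (-6, 18).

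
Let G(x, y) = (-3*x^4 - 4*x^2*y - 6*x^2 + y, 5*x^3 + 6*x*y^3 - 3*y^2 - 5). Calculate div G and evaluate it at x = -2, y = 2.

-4

∂G₁/∂x = -12*x^3 - 8*x*y - 12*x
∂G₂/∂y = 18*x*y^2 - 6*y
∇·G = -12*x^3 + 18*x*y^2 - 8*x*y - 12*x - 6*y
At (-2, 2): -4.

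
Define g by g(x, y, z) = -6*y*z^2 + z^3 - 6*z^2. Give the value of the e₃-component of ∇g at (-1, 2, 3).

(∇g)_3 = ∂g/∂z = -12*y*z + 3*z^2 - 12*z
At (-1, 2, 3): -81.

-81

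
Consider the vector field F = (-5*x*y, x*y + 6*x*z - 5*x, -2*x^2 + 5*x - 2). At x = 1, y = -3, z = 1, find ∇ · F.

16

∂F₁/∂x = -5*y
∂F₂/∂y = x
∂F₃/∂z = 0
∇·F = x - 5*y
At (1, -3, 1): 16.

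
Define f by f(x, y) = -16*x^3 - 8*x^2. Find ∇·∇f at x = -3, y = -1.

272

∂²f/∂x² = -16*(6*x + 1)
∂²f/∂y² = 0
∇²f = -96*x - 16
At (-3, -1): 272.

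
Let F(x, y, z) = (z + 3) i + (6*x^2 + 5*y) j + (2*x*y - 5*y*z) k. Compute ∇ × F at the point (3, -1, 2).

(-4, 3, 36)

(∇×F)₁ = ∂F₃/∂y − ∂F₂/∂z = 2*x - 5*z
(∇×F)₂ = ∂F₁/∂z − ∂F₃/∂x = -2*y + 1
(∇×F)₃ = ∂F₂/∂x − ∂F₁/∂y = 12*x
∇×F = (2*x - 5*z, -2*y + 1, 12*x)
At (3, -1, 2): (-4, 3, 36).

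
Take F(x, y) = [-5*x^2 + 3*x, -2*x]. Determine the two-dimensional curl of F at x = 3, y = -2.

∂F₂/∂x = -2
∂F₁/∂y = 0
Scalar curl = -2
At (3, -2): -2.

-2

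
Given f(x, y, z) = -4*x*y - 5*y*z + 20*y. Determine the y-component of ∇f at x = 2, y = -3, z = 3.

-3

(∇f)_2 = ∂f/∂y = -4*x - 5*z + 20
At (2, -3, 3): -3.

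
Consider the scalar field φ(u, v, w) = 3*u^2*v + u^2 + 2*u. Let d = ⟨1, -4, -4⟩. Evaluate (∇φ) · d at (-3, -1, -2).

∂φ/∂u = 6*u*v + 2*u + 2
∂φ/∂v = 3*u^2
∂φ/∂w = 0
∇φ at (-3, -1, -2) = (14, 27, 0)
∇φ · d = (14)(1) + (27)(-4) + (0)(-4) = -94

-94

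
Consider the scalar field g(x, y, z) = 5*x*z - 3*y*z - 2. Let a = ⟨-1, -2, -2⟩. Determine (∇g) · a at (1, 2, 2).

∂g/∂x = 5*z
∂g/∂y = -3*z
∂g/∂z = 5*x - 3*y
∇g at (1, 2, 2) = (10, -6, -1)
∇g · a = (10)(-1) + (-6)(-2) + (-1)(-2) = 4

4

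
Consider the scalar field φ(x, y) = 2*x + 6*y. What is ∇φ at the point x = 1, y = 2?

(2, 6)

∂φ/∂x = 2
∂φ/∂y = 6
∇φ = (2, 6)
At (1, 2): (2, 6).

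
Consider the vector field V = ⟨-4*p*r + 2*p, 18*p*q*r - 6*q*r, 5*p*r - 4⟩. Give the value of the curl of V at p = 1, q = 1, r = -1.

(∇×V)₁ = ∂V₃/∂q − ∂V₂/∂r = -18*p*q + 6*q
(∇×V)₂ = ∂V₁/∂r − ∂V₃/∂p = -4*p - 5*r
(∇×V)₃ = ∂V₂/∂p − ∂V₁/∂q = 18*q*r
∇×V = (-18*p*q + 6*q, -4*p - 5*r, 18*q*r)
At (1, 1, -1): (-12, 1, -18).

(-12, 1, -18)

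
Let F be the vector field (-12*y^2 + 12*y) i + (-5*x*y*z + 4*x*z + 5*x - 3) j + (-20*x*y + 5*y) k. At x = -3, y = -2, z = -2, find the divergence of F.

-30

∂F₁/∂x = 0
∂F₂/∂y = -5*x*z
∂F₃/∂z = 0
∇·F = -5*x*z
At (-3, -2, -2): -30.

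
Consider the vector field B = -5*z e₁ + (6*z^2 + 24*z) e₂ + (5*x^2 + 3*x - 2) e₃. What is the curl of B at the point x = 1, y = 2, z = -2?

(0, -18, 0)

(∇×B)₁ = ∂B₃/∂y − ∂B₂/∂z = -12*z - 24
(∇×B)₂ = ∂B₁/∂z − ∂B₃/∂x = -10*x - 8
(∇×B)₃ = ∂B₂/∂x − ∂B₁/∂y = 0
∇×B = (-12*z - 24, -10*x - 8, 0)
At (1, 2, -2): (0, -18, 0).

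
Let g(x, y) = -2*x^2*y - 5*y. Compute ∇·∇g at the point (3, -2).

∂²g/∂x² = -4*y
∂²g/∂y² = 0
∇²g = -4*y
At (3, -2): 8.

8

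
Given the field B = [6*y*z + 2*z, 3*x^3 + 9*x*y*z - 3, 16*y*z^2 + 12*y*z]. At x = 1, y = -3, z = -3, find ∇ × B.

(135, -16, 108)

(∇×B)₁ = ∂B₃/∂y − ∂B₂/∂z = -9*x*y + 16*z^2 + 12*z
(∇×B)₂ = ∂B₁/∂z − ∂B₃/∂x = 6*y + 2
(∇×B)₃ = ∂B₂/∂x − ∂B₁/∂y = 9*x^2 + 9*y*z - 6*z
∇×B = (-9*x*y + 16*z^2 + 12*z, 6*y + 2, 9*x^2 + 9*y*z - 6*z)
At (1, -3, -3): (135, -16, 108).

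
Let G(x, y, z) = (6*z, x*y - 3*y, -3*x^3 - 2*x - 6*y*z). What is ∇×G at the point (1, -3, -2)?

(∇×G)₁ = ∂G₃/∂y − ∂G₂/∂z = -6*z
(∇×G)₂ = ∂G₁/∂z − ∂G₃/∂x = 9*x^2 + 8
(∇×G)₃ = ∂G₂/∂x − ∂G₁/∂y = y
∇×G = (-6*z, 9*x^2 + 8, y)
At (1, -3, -2): (12, 17, -3).

(12, 17, -3)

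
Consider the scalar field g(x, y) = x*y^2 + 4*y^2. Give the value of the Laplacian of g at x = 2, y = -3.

∂²g/∂x² = 0
∂²g/∂y² = 2*(x + 4)
∇²g = 2*x + 8
At (2, -3): 12.

12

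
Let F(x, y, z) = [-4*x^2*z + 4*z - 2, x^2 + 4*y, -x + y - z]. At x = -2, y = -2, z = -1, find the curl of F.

(1, -11, -4)

(∇×F)₁ = ∂F₃/∂y − ∂F₂/∂z = 1
(∇×F)₂ = ∂F₁/∂z − ∂F₃/∂x = -4*x^2 + 5
(∇×F)₃ = ∂F₂/∂x − ∂F₁/∂y = 2*x
∇×F = (1, -4*x^2 + 5, 2*x)
At (-2, -2, -1): (1, -11, -4).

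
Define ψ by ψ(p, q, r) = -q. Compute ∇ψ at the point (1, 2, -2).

(0, -1, 0)

∂ψ/∂p = 0
∂ψ/∂q = -1
∂ψ/∂r = 0
∇ψ = (0, -1, 0)
At (1, 2, -2): (0, -1, 0).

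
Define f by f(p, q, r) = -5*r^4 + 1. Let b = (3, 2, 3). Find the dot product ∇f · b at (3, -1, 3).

-1620

∂f/∂p = 0
∂f/∂q = 0
∂f/∂r = -20*r^3
∇f at (3, -1, 3) = (0, 0, -540)
∇f · b = (0)(3) + (0)(2) + (-540)(3) = -1620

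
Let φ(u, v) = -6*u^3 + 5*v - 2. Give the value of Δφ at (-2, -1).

∂²φ/∂u² = -36*u
∂²φ/∂v² = 0
∇²φ = -36*u
At (-2, -1): 72.

72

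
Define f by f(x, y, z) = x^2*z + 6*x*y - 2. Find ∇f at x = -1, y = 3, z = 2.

∂f/∂x = 2*x*z + 6*y
∂f/∂y = 6*x
∂f/∂z = x^2
∇f = (2*x*z + 6*y, 6*x, x^2)
At (-1, 3, 2): (14, -6, 1).

(14, -6, 1)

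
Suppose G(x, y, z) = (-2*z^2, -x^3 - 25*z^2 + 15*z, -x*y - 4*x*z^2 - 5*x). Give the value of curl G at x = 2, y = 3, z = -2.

(-117, 32, -12)

(∇×G)₁ = ∂G₃/∂y − ∂G₂/∂z = -x + 50*z - 15
(∇×G)₂ = ∂G₁/∂z − ∂G₃/∂x = y + 4*z^2 - 4*z + 5
(∇×G)₃ = ∂G₂/∂x − ∂G₁/∂y = -3*x^2
∇×G = (-x + 50*z - 15, y + 4*z^2 - 4*z + 5, -3*x^2)
At (2, 3, -2): (-117, 32, -12).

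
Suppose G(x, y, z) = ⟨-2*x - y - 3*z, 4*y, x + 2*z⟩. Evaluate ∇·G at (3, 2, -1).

4

∂G₁/∂x = -2
∂G₂/∂y = 4
∂G₃/∂z = 2
∇·G = 4
At (3, 2, -1): 4.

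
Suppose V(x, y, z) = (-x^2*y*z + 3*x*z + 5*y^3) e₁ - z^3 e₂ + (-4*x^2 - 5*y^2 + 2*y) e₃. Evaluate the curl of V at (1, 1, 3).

(19, 10, -12)

(∇×V)₁ = ∂V₃/∂y − ∂V₂/∂z = -10*y + 3*z^2 + 2
(∇×V)₂ = ∂V₁/∂z − ∂V₃/∂x = -x^2*y + 11*x
(∇×V)₃ = ∂V₂/∂x − ∂V₁/∂y = x^2*z - 15*y^2
∇×V = (-10*y + 3*z^2 + 2, -x^2*y + 11*x, x^2*z - 15*y^2)
At (1, 1, 3): (19, 10, -12).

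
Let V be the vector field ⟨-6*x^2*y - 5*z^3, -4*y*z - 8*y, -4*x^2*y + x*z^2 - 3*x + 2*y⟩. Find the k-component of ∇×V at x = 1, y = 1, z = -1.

6

(∇×V)_3 = ∂V₂/∂x − ∂V₁/∂y
= 0 − (-6*x^2)
= 6*x^2
At (1, 1, -1): 6.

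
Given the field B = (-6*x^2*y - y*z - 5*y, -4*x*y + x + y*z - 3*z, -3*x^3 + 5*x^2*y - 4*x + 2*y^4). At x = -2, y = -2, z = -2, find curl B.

(-39, 2, 36)

(∇×B)₁ = ∂B₃/∂y − ∂B₂/∂z = 5*x^2 + 8*y^3 - y + 3
(∇×B)₂ = ∂B₁/∂z − ∂B₃/∂x = 9*x^2 - 10*x*y - y + 4
(∇×B)₃ = ∂B₂/∂x − ∂B₁/∂y = 6*x^2 - 4*y + z + 6
∇×B = (5*x^2 + 8*y^3 - y + 3, 9*x^2 - 10*x*y - y + 4, 6*x^2 - 4*y + z + 6)
At (-2, -2, -2): (-39, 2, 36).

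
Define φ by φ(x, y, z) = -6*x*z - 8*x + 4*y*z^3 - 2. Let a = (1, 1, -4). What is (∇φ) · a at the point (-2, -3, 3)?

∂φ/∂x = -6*z - 8
∂φ/∂y = 4*z^3
∂φ/∂z = -6*x + 12*y*z^2
∇φ at (-2, -3, 3) = (-26, 108, -312)
∇φ · a = (-26)(1) + (108)(1) + (-312)(-4) = 1330

1330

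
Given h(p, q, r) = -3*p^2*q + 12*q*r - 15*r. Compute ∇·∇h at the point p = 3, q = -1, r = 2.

∂²h/∂p² = -6*q
∂²h/∂q² = 0
∂²h/∂r² = 0
∇²h = -6*q
At (3, -1, 2): 6.

6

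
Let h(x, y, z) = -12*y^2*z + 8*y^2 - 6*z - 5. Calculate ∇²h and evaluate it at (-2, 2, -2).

64

∂²h/∂x² = 0
∂²h/∂y² = 8*(-3*z + 2)
∂²h/∂z² = 0
∇²h = -24*z + 16
At (-2, 2, -2): 64.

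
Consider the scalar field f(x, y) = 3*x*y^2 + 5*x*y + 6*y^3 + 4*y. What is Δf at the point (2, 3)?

∂²f/∂x² = 0
∂²f/∂y² = 6*(x + 6*y)
∇²f = 6*x + 36*y
At (2, 3): 120.

120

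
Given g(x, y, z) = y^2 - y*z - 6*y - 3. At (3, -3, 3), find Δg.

2

∂²g/∂x² = 0
∂²g/∂y² = 2
∂²g/∂z² = 0
∇²g = 2
At (3, -3, 3): 2.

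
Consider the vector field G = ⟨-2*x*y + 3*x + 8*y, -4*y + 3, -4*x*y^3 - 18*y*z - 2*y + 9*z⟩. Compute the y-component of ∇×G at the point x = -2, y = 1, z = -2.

(∇×G)_2 = ∂G₁/∂z − ∂G₃/∂x
= 0 − (-4*y^3)
= 4*y^3
At (-2, 1, -2): 4.

4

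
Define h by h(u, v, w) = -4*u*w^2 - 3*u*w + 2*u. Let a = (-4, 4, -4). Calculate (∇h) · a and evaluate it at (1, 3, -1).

-24

∂h/∂u = -4*w^2 - 3*w + 2
∂h/∂v = 0
∂h/∂w = -8*u*w - 3*u
∇h at (1, 3, -1) = (1, 0, 5)
∇h · a = (1)(-4) + (0)(4) + (5)(-4) = -24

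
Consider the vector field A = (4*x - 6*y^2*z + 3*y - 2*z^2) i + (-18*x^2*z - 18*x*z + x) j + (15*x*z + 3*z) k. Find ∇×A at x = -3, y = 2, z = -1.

(108, -5, -116)

(∇×A)₁ = ∂A₃/∂y − ∂A₂/∂z = 18*x^2 + 18*x
(∇×A)₂ = ∂A₁/∂z − ∂A₃/∂x = -6*y^2 - 19*z
(∇×A)₃ = ∂A₂/∂x − ∂A₁/∂y = -36*x*z + 12*y*z - 18*z - 2
∇×A = (18*x^2 + 18*x, -6*y^2 - 19*z, -36*x*z + 12*y*z - 18*z - 2)
At (-3, 2, -1): (108, -5, -116).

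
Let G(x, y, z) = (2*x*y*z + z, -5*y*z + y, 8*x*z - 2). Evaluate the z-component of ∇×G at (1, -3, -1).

(∇×G)_3 = ∂G₂/∂x − ∂G₁/∂y
= 0 − (2*x*z)
= -2*x*z
At (1, -3, -1): 2.

2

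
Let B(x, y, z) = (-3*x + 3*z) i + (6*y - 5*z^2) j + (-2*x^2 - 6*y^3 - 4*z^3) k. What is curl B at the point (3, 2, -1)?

(-82, 15, 0)

(∇×B)₁ = ∂B₃/∂y − ∂B₂/∂z = -18*y^2 + 10*z
(∇×B)₂ = ∂B₁/∂z − ∂B₃/∂x = 4*x + 3
(∇×B)₃ = ∂B₂/∂x − ∂B₁/∂y = 0
∇×B = (-18*y^2 + 10*z, 4*x + 3, 0)
At (3, 2, -1): (-82, 15, 0).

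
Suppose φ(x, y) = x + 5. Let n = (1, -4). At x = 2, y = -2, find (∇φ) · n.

1

∂φ/∂x = 1
∂φ/∂y = 0
∇φ at (2, -2) = (1, 0)
∇φ · n = (1)(1) + (0)(-4) = 1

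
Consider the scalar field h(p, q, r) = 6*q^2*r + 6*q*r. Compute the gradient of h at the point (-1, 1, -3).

(0, -54, 12)

∂h/∂p = 0
∂h/∂q = 12*q*r + 6*r
∂h/∂r = 6*q^2 + 6*q
∇h = (0, 12*q*r + 6*r, 6*q^2 + 6*q)
At (-1, 1, -3): (0, -54, 12).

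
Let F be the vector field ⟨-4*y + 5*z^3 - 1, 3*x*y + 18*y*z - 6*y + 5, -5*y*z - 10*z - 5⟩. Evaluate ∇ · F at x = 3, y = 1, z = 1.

∂F₁/∂x = 0
∂F₂/∂y = 3*x + 18*z - 6
∂F₃/∂z = -5*y - 10
∇·F = 3*x - 5*y + 18*z - 16
At (3, 1, 1): 6.

6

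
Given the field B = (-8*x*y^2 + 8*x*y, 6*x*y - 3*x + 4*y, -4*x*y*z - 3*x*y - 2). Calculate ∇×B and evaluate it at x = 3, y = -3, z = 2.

(-33, -33, -189)

(∇×B)₁ = ∂B₃/∂y − ∂B₂/∂z = -4*x*z - 3*x
(∇×B)₂ = ∂B₁/∂z − ∂B₃/∂x = 4*y*z + 3*y
(∇×B)₃ = ∂B₂/∂x − ∂B₁/∂y = 16*x*y - 8*x + 6*y - 3
∇×B = (-4*x*z - 3*x, 4*y*z + 3*y, 16*x*y - 8*x + 6*y - 3)
At (3, -3, 2): (-33, -33, -189).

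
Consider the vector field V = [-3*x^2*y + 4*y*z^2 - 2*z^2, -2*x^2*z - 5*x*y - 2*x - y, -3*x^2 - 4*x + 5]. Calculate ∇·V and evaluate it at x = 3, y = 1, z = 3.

∂V₁/∂x = -6*x*y
∂V₂/∂y = -5*x - 1
∂V₃/∂z = 0
∇·V = -6*x*y - 5*x - 1
At (3, 1, 3): -34.

-34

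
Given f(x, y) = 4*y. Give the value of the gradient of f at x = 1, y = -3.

(0, 4)

∂f/∂x = 0
∂f/∂y = 4
∇f = (0, 4)
At (1, -3): (0, 4).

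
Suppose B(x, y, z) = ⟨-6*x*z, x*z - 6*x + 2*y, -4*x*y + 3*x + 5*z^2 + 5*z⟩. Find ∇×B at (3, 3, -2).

(-15, -9, -8)

(∇×B)₁ = ∂B₃/∂y − ∂B₂/∂z = -5*x
(∇×B)₂ = ∂B₁/∂z − ∂B₃/∂x = -6*x + 4*y - 3
(∇×B)₃ = ∂B₂/∂x − ∂B₁/∂y = z - 6
∇×B = (-5*x, -6*x + 4*y - 3, z - 6)
At (3, 3, -2): (-15, -9, -8).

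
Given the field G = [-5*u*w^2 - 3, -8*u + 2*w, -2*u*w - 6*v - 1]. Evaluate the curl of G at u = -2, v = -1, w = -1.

(∇×G)₁ = ∂G₃/∂v − ∂G₂/∂w = -8
(∇×G)₂ = ∂G₁/∂w − ∂G₃/∂u = -10*u*w + 2*w
(∇×G)₃ = ∂G₂/∂u − ∂G₁/∂v = -8
∇×G = (-8, -10*u*w + 2*w, -8)
At (-2, -1, -1): (-8, -22, -8).

(-8, -22, -8)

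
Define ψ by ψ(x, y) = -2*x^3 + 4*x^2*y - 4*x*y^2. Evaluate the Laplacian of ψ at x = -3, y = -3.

36

∂²ψ/∂x² = 4*(-3*x + 2*y)
∂²ψ/∂y² = -8*x
∇²ψ = -20*x + 8*y
At (-3, -3): 36.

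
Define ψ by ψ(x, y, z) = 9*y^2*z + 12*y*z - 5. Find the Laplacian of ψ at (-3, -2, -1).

-18

∂²ψ/∂x² = 0
∂²ψ/∂y² = 18*z
∂²ψ/∂z² = 0
∇²ψ = 18*z
At (-3, -2, -1): -18.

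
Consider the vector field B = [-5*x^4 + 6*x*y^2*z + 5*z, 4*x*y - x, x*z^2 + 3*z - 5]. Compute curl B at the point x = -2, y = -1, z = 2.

(∇×B)₁ = ∂B₃/∂y − ∂B₂/∂z = 0
(∇×B)₂ = ∂B₁/∂z − ∂B₃/∂x = 6*x*y^2 - z^2 + 5
(∇×B)₃ = ∂B₂/∂x − ∂B₁/∂y = -12*x*y*z + 4*y - 1
∇×B = (0, 6*x*y^2 - z^2 + 5, -12*x*y*z + 4*y - 1)
At (-2, -1, 2): (0, -11, -53).

(0, -11, -53)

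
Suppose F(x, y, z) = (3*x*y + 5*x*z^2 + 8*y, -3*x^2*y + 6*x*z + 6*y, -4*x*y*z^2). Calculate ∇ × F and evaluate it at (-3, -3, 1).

(∇×F)₁ = ∂F₃/∂y − ∂F₂/∂z = -4*x*z^2 - 6*x
(∇×F)₂ = ∂F₁/∂z − ∂F₃/∂x = 10*x*z + 4*y*z^2
(∇×F)₃ = ∂F₂/∂x − ∂F₁/∂y = -6*x*y - 3*x + 6*z - 8
∇×F = (-4*x*z^2 - 6*x, 10*x*z + 4*y*z^2, -6*x*y - 3*x + 6*z - 8)
At (-3, -3, 1): (30, -42, -47).

(30, -42, -47)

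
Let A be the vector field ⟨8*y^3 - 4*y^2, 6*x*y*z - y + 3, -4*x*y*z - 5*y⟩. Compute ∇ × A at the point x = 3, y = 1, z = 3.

(∇×A)₁ = ∂A₃/∂y − ∂A₂/∂z = -6*x*y - 4*x*z - 5
(∇×A)₂ = ∂A₁/∂z − ∂A₃/∂x = 4*y*z
(∇×A)₃ = ∂A₂/∂x − ∂A₁/∂y = -24*y^2 + 6*y*z + 8*y
∇×A = (-6*x*y - 4*x*z - 5, 4*y*z, -24*y^2 + 6*y*z + 8*y)
At (3, 1, 3): (-59, 12, 2).

(-59, 12, 2)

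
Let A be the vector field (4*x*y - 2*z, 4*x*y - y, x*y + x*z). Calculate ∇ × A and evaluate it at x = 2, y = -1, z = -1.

(2, 0, -12)

(∇×A)₁ = ∂A₃/∂y − ∂A₂/∂z = x
(∇×A)₂ = ∂A₁/∂z − ∂A₃/∂x = -y - z - 2
(∇×A)₃ = ∂A₂/∂x − ∂A₁/∂y = -4*x + 4*y
∇×A = (x, -y - z - 2, -4*x + 4*y)
At (2, -1, -1): (2, 0, -12).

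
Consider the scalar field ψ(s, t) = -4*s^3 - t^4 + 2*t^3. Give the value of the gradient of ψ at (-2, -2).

(-48, 56)

∂ψ/∂s = -12*s^2
∂ψ/∂t = -4*t^3 + 6*t^2
∇ψ = (-12*s^2, -4*t^3 + 6*t^2)
At (-2, -2): (-48, 56).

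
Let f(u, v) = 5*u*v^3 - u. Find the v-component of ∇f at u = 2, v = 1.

(∇f)_2 = ∂f/∂v = 15*u*v^2
At (2, 1): 30.

30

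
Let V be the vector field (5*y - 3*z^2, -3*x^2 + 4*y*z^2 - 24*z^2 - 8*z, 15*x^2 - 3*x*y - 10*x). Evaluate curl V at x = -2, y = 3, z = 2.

(62, 67, 7)

(∇×V)₁ = ∂V₃/∂y − ∂V₂/∂z = -3*x - 8*y*z + 48*z + 8
(∇×V)₂ = ∂V₁/∂z − ∂V₃/∂x = -30*x + 3*y - 6*z + 10
(∇×V)₃ = ∂V₂/∂x − ∂V₁/∂y = -6*x - 5
∇×V = (-3*x - 8*y*z + 48*z + 8, -30*x + 3*y - 6*z + 10, -6*x - 5)
At (-2, 3, 2): (62, 67, 7).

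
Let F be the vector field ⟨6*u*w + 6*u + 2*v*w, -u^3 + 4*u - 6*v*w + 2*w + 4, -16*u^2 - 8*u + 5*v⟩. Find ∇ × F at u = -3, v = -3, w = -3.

(∇×F)₁ = ∂F₃/∂v − ∂F₂/∂w = 6*v + 3
(∇×F)₂ = ∂F₁/∂w − ∂F₃/∂u = 38*u + 2*v + 8
(∇×F)₃ = ∂F₂/∂u − ∂F₁/∂v = -3*u^2 - 2*w + 4
∇×F = (6*v + 3, 38*u + 2*v + 8, -3*u^2 - 2*w + 4)
At (-3, -3, -3): (-15, -112, -17).

(-15, -112, -17)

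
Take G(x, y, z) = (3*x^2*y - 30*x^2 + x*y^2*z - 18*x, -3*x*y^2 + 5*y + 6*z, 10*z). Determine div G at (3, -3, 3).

-156

∂G₁/∂x = 6*x*y - 60*x + y^2*z - 18
∂G₂/∂y = -6*x*y + 5
∂G₃/∂z = 10
∇·G = -60*x + y^2*z - 3
At (3, -3, 3): -156.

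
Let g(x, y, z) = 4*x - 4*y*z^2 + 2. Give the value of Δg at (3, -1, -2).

∂²g/∂x² = 0
∂²g/∂y² = 0
∂²g/∂z² = -8*y
∇²g = -8*y
At (3, -1, -2): 8.

8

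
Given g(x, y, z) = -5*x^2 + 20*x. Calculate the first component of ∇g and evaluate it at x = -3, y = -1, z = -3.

50

(∇g)_1 = ∂g/∂x = -10*x + 20
At (-3, -1, -3): 50.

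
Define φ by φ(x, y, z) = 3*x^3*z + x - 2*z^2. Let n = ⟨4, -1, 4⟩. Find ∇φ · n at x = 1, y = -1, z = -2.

∂φ/∂x = 9*x^2*z + 1
∂φ/∂y = 0
∂φ/∂z = 3*x^3 - 4*z
∇φ at (1, -1, -2) = (-17, 0, 11)
∇φ · n = (-17)(4) + (0)(-1) + (11)(4) = -24

-24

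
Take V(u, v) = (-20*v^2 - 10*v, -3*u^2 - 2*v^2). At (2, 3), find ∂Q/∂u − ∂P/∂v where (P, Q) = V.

118

∂V₂/∂u = -6*u
∂V₁/∂v = -40*v - 10
Scalar curl = -6*u + 40*v + 10
At (2, 3): 118.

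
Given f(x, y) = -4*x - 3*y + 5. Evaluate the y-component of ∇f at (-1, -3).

-3

(∇f)_2 = ∂f/∂y = -3
At (-1, -3): -3.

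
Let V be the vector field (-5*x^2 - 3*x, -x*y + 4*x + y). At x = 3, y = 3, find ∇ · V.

-35

∂V₁/∂x = -10*x - 3
∂V₂/∂y = -x + 1
∇·V = -11*x - 2
At (3, 3): -35.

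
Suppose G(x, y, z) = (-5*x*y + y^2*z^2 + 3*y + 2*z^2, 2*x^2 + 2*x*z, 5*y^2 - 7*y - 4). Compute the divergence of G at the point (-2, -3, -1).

∂G₁/∂x = -5*y
∂G₂/∂y = 0
∂G₃/∂z = 0
∇·G = -5*y
At (-2, -3, -1): 15.

15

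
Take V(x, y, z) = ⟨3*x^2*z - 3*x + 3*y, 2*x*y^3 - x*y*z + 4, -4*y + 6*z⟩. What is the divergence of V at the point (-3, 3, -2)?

∂V₁/∂x = 6*x*z - 3
∂V₂/∂y = 6*x*y^2 - x*z
∂V₃/∂z = 6
∇·V = 6*x*y^2 + 5*x*z + 3
At (-3, 3, -2): -129.

-129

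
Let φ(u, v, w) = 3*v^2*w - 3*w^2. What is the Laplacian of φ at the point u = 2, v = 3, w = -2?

-18

∂²φ/∂u² = 0
∂²φ/∂v² = 6*w
∂²φ/∂w² = -6
∇²φ = 6*w - 6
At (2, 3, -2): -18.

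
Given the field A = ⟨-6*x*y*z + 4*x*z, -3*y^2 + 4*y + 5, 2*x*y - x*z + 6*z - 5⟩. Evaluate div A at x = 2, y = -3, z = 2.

70

∂A₁/∂x = -6*y*z + 4*z
∂A₂/∂y = -6*y + 4
∂A₃/∂z = -x + 6
∇·A = -x - 6*y*z - 6*y + 4*z + 10
At (2, -3, 2): 70.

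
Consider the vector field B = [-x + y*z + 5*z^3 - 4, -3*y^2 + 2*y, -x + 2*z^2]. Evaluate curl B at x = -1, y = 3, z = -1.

(∇×B)₁ = ∂B₃/∂y − ∂B₂/∂z = 0
(∇×B)₂ = ∂B₁/∂z − ∂B₃/∂x = y + 15*z^2 + 1
(∇×B)₃ = ∂B₂/∂x − ∂B₁/∂y = -z
∇×B = (0, y + 15*z^2 + 1, -z)
At (-1, 3, -1): (0, 19, 1).

(0, 19, 1)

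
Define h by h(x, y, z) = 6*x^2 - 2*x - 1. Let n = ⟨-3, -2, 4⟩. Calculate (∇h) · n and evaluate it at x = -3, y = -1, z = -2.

∂h/∂x = 12*x - 2
∂h/∂y = 0
∂h/∂z = 0
∇h at (-3, -1, -2) = (-38, 0, 0)
∇h · n = (-38)(-3) + (0)(-2) + (0)(4) = 114

114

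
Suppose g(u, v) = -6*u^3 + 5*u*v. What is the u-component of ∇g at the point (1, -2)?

(∇g)_1 = ∂g/∂u = -18*u^2 + 5*v
At (1, -2): -28.

-28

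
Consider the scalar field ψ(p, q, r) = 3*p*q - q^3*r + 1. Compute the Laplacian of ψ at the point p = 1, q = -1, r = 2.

12

∂²ψ/∂p² = 0
∂²ψ/∂q² = -6*q*r
∂²ψ/∂r² = 0
∇²ψ = -6*q*r
At (1, -1, 2): 12.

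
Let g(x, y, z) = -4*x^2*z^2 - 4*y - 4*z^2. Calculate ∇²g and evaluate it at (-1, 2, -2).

∂²g/∂x² = -8*z^2
∂²g/∂y² = 0
∂²g/∂z² = -8*(x^2 + 1)
∇²g = -8*x^2 - 8*z^2 - 8
At (-1, 2, -2): -48.

-48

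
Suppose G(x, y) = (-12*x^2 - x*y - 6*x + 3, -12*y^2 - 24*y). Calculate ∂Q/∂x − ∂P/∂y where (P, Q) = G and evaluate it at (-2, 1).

-2

∂G₂/∂x = 0
∂G₁/∂y = -x
Scalar curl = x
At (-2, 1): -2.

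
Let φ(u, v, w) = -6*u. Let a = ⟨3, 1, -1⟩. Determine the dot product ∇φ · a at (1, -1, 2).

∂φ/∂u = -6
∂φ/∂v = 0
∂φ/∂w = 0
∇φ at (1, -1, 2) = (-6, 0, 0)
∇φ · a = (-6)(3) + (0)(1) + (0)(-1) = -18

-18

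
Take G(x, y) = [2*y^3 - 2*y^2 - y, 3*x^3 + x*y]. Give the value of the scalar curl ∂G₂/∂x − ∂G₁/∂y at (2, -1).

26

∂G₂/∂x = 9*x^2 + y
∂G₁/∂y = 6*y^2 - 4*y - 1
Scalar curl = 9*x^2 - 6*y^2 + 5*y + 1
At (2, -1): 26.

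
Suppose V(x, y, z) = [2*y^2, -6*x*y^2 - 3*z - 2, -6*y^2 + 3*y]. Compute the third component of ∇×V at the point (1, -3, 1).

-42

(∇×V)_3 = ∂V₂/∂x − ∂V₁/∂y
= -6*y^2 − (4*y)
= -6*y^2 - 4*y
At (1, -3, 1): -42.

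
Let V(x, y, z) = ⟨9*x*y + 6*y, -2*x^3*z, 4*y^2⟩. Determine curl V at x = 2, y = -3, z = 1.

(-8, 0, -48)

(∇×V)₁ = ∂V₃/∂y − ∂V₂/∂z = 2*x^3 + 8*y
(∇×V)₂ = ∂V₁/∂z − ∂V₃/∂x = 0
(∇×V)₃ = ∂V₂/∂x − ∂V₁/∂y = -6*x^2*z - 9*x - 6
∇×V = (2*x^3 + 8*y, 0, -6*x^2*z - 9*x - 6)
At (2, -3, 1): (-8, 0, -48).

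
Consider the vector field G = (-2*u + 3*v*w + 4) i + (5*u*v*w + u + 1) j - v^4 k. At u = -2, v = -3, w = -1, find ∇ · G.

8

∂G₁/∂u = -2
∂G₂/∂v = 5*u*w
∂G₃/∂w = 0
∇·G = 5*u*w - 2
At (-2, -3, -1): 8.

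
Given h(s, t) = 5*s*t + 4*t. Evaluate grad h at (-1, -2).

(-10, -1)

∂h/∂s = 5*t
∂h/∂t = 5*s + 4
∇h = (5*t, 5*s + 4)
At (-1, -2): (-10, -1).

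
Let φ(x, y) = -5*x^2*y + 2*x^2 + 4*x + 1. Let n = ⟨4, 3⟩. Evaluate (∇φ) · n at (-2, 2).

∂φ/∂x = -10*x*y + 4*x + 4
∂φ/∂y = -5*x^2
∇φ at (-2, 2) = (36, -20)
∇φ · n = (36)(4) + (-20)(3) = 84

84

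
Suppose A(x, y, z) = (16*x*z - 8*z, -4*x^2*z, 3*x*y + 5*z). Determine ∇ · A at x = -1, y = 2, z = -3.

-43

∂A₁/∂x = 16*z
∂A₂/∂y = 0
∂A₃/∂z = 5
∇·A = 16*z + 5
At (-1, 2, -3): -43.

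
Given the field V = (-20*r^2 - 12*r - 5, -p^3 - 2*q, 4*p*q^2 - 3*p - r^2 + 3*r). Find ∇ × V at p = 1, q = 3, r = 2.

(24, -125, -3)

(∇×V)₁ = ∂V₃/∂q − ∂V₂/∂r = 8*p*q
(∇×V)₂ = ∂V₁/∂r − ∂V₃/∂p = -4*q^2 - 40*r - 9
(∇×V)₃ = ∂V₂/∂p − ∂V₁/∂q = -3*p^2
∇×V = (8*p*q, -4*q^2 - 40*r - 9, -3*p^2)
At (1, 3, 2): (24, -125, -3).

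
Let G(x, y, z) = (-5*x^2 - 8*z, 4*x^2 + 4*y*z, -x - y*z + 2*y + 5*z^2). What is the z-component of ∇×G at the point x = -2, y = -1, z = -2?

(∇×G)_3 = ∂G₂/∂x − ∂G₁/∂y
= 8*x − (0)
= 8*x
At (-2, -1, -2): -16.

-16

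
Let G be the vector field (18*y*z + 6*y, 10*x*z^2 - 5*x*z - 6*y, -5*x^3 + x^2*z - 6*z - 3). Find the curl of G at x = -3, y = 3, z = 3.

(∇×G)₁ = ∂G₃/∂y − ∂G₂/∂z = -20*x*z + 5*x
(∇×G)₂ = ∂G₁/∂z − ∂G₃/∂x = 15*x^2 - 2*x*z + 18*y
(∇×G)₃ = ∂G₂/∂x − ∂G₁/∂y = 10*z^2 - 23*z - 6
∇×G = (-20*x*z + 5*x, 15*x^2 - 2*x*z + 18*y, 10*z^2 - 23*z - 6)
At (-3, 3, 3): (165, 207, 15).

(165, 207, 15)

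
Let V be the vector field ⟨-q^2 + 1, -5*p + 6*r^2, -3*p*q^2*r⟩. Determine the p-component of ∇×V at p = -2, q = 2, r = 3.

(∇×V)_1 = ∂V₃/∂q − ∂V₂/∂r
= -6*p*q*r − (12*r)
= -6*p*q*r - 12*r
At (-2, 2, 3): 36.

36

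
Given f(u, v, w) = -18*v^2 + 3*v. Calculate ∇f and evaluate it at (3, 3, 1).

(0, -105, 0)

∂f/∂u = 0
∂f/∂v = -36*v + 3
∂f/∂w = 0
∇f = (0, -36*v + 3, 0)
At (3, 3, 1): (0, -105, 0).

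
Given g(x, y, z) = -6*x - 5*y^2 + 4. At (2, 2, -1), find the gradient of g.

(-6, -20, 0)

∂g/∂x = -6
∂g/∂y = -10*y
∂g/∂z = 0
∇g = (-6, -10*y, 0)
At (2, 2, -1): (-6, -20, 0).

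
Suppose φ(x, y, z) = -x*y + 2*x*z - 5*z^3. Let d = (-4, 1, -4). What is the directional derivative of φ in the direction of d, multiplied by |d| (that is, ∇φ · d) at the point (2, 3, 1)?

∂φ/∂x = -y + 2*z
∂φ/∂y = -x
∂φ/∂z = 2*x - 15*z^2
∇φ at (2, 3, 1) = (-1, -2, -11)
∇φ · d = (-1)(-4) + (-2)(1) + (-11)(-4) = 46

46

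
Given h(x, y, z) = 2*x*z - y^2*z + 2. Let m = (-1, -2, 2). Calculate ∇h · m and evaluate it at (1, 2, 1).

2

∂h/∂x = 2*z
∂h/∂y = -2*y*z
∂h/∂z = 2*x - y^2
∇h at (1, 2, 1) = (2, -4, -2)
∇h · m = (2)(-1) + (-4)(-2) + (-2)(2) = 2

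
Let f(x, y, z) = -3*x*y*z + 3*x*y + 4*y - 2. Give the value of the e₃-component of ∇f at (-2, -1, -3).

-6

(∇f)_3 = ∂f/∂z = -3*x*y
At (-2, -1, -3): -6.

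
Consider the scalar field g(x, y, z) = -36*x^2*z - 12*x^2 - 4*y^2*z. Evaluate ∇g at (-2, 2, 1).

(192, -16, -160)

∂g/∂x = -72*x*z - 24*x
∂g/∂y = -8*y*z
∂g/∂z = -36*x^2 - 4*y^2
∇g = (-72*x*z - 24*x, -8*y*z, -36*x^2 - 4*y^2)
At (-2, 2, 1): (192, -16, -160).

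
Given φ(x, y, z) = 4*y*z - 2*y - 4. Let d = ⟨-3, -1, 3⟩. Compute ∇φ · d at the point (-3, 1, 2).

6

∂φ/∂x = 0
∂φ/∂y = 4*z - 2
∂φ/∂z = 4*y
∇φ at (-3, 1, 2) = (0, 6, 4)
∇φ · d = (0)(-3) + (6)(-1) + (4)(3) = 6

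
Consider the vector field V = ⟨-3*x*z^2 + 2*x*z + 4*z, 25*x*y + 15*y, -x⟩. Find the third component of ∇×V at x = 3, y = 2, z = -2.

(∇×V)_3 = ∂V₂/∂x − ∂V₁/∂y
= 25*y − (0)
= 25*y
At (3, 2, -2): 50.

50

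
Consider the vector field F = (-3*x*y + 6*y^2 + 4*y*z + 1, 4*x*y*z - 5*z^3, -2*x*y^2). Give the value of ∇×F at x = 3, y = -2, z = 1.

(63, 0, 21)

(∇×F)₁ = ∂F₃/∂y − ∂F₂/∂z = -8*x*y + 15*z^2
(∇×F)₂ = ∂F₁/∂z − ∂F₃/∂x = 2*y^2 + 4*y
(∇×F)₃ = ∂F₂/∂x − ∂F₁/∂y = 3*x + 4*y*z - 12*y - 4*z
∇×F = (-8*x*y + 15*z^2, 2*y^2 + 4*y, 3*x + 4*y*z - 12*y - 4*z)
At (3, -2, 1): (63, 0, 21).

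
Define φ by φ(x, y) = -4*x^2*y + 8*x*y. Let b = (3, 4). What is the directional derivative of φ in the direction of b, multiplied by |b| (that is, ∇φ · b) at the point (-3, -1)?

-336

∂φ/∂x = -8*x*y + 8*y
∂φ/∂y = -4*x^2 + 8*x
∇φ at (-3, -1) = (-32, -60)
∇φ · b = (-32)(3) + (-60)(4) = -336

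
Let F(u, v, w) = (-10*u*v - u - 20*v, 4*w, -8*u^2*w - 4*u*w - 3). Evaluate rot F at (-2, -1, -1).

(-4, 28, 0)

(∇×F)₁ = ∂F₃/∂v − ∂F₂/∂w = -4
(∇×F)₂ = ∂F₁/∂w − ∂F₃/∂u = 16*u*w + 4*w
(∇×F)₃ = ∂F₂/∂u − ∂F₁/∂v = 10*u + 20
∇×F = (-4, 16*u*w + 4*w, 10*u + 20)
At (-2, -1, -1): (-4, 28, 0).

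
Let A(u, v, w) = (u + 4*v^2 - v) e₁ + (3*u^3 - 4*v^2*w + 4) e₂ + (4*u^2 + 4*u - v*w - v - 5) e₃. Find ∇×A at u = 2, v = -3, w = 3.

(∇×A)₁ = ∂A₃/∂v − ∂A₂/∂w = 4*v^2 - w - 1
(∇×A)₂ = ∂A₁/∂w − ∂A₃/∂u = -8*u - 4
(∇×A)₃ = ∂A₂/∂u − ∂A₁/∂v = 9*u^2 - 8*v + 1
∇×A = (4*v^2 - w - 1, -8*u - 4, 9*u^2 - 8*v + 1)
At (2, -3, 3): (32, -20, 61).

(32, -20, 61)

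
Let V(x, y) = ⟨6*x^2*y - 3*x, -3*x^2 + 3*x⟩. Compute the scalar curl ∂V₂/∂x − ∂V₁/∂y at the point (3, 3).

∂V₂/∂x = -6*x + 3
∂V₁/∂y = 6*x^2
Scalar curl = -6*x^2 - 6*x + 3
At (3, 3): -69.

-69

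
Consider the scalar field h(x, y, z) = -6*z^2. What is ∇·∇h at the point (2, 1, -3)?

-12

∂²h/∂x² = 0
∂²h/∂y² = 0
∂²h/∂z² = -12
∇²h = -12
At (2, 1, -3): -12.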